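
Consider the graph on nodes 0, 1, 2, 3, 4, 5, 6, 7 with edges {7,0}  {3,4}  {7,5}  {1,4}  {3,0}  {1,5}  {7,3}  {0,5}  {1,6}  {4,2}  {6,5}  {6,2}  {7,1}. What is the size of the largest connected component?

8

Starting from 0 we can reach 0, 1, 2, 3, 4, 5, 6, 7. That is one component of size 8.
The largest has 8 vertices.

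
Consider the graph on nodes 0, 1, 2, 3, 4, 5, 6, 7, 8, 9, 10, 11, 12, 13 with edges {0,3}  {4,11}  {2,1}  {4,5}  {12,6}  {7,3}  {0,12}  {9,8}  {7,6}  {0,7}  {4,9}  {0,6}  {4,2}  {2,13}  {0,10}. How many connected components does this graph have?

Starting from 0 we can reach 0, 3, 6, 7, 10, 12. That is one component of size 6.
Starting from 1 we can reach 1, 2, 4, 5, 8, 9, 11, 13. That is one component of size 8.
Total: 2 components.

2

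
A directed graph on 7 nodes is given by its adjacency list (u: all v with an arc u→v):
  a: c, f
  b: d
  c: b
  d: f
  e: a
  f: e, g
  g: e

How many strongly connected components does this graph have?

1

{a, b, c, d, e, f, g} are all mutually reachable — one SCC of size 7.
That gives 1 strongly connected component.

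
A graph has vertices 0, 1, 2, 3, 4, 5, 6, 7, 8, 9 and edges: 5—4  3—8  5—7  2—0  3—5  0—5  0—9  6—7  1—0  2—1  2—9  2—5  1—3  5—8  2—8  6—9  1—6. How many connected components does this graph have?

1

Starting from 0 we can reach 0, 1, 2, 3, 4, 5, 6, 7, 8, 9. That is one component of size 10.
Total: 1 component.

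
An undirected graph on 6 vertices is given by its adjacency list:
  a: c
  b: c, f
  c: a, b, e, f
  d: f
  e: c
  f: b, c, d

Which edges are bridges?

The edges on the cycle f-c-b-f are not bridges since each lies on that cycle.
But removing c-a disconnects c from a; removing c-e disconnects c from e; removing f-d disconnects f from d — these are bridges.

a-c, c-e, d-f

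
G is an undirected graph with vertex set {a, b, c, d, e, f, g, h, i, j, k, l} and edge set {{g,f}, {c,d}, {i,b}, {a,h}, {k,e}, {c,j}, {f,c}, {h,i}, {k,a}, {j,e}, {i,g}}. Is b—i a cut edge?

Yes

Removing b—i leaves no path between b and i: the component count goes from 2 to 3. So it is a bridge.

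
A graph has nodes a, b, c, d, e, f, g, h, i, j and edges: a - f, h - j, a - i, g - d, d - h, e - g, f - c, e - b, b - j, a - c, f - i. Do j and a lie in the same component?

No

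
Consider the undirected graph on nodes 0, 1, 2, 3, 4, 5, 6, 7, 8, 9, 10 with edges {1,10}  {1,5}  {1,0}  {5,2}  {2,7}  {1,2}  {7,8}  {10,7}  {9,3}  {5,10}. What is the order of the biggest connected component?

7

4 is isolated — a component by itself.
6 is isolated — a component by itself.
Starting from 3 we can reach 3, 9. That is one component of size 2.
Starting from 0 we can reach 0, 1, 2, 5, 7, 8, 10. That is one component of size 7.
The largest has 7 vertices.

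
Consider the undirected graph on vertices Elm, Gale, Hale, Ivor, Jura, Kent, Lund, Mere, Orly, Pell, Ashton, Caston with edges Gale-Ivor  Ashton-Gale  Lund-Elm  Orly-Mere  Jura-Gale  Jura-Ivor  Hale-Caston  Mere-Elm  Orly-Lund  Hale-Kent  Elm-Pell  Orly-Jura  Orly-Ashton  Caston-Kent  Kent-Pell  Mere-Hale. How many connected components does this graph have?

Starting from Elm we can reach Elm, Gale, Hale, Ivor, Jura, Kent, Lund, Mere, Orly, Pell, Ashton, Caston. That is one component of size 12.
Total: 1 component.

1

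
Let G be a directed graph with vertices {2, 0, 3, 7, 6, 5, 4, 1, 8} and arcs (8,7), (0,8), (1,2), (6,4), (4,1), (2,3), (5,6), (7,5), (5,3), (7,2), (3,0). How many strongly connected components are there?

1

{0, 1, 2, 3, 4, 5, 6, 7, 8} are all mutually reachable — one SCC of size 9.
That gives 1 strongly connected component.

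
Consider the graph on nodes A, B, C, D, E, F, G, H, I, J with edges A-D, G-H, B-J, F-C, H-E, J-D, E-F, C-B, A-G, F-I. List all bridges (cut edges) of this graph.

The edges on the cycle A-G-H-E-F-C-B-J-D-A are not bridges since each lies on that cycle.
But removing I-F disconnects I from F — this is a bridge.

F-I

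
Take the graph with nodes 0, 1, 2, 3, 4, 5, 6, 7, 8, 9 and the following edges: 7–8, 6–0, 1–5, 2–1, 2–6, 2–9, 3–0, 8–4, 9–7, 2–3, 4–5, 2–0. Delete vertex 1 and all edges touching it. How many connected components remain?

With 1 gone, the remaining components are: {0, 2, 3, 4, 5, 6, 7, 8, 9}.
That is 1 component.

1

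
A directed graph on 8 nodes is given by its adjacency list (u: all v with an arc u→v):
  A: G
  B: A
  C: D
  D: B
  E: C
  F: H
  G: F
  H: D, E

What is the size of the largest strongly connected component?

8

{A, B, C, D, E, F, G, H} are all mutually reachable — one SCC of size 8.
The largest has 8 vertices.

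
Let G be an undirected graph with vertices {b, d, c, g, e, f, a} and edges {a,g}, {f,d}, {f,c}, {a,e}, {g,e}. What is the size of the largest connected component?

3

b is isolated — a component by itself.
Starting from c we can reach c, d, f. That is one component of size 3.
Starting from a we can reach a, e, g. That is one component of size 3.
The largest has 3 vertices.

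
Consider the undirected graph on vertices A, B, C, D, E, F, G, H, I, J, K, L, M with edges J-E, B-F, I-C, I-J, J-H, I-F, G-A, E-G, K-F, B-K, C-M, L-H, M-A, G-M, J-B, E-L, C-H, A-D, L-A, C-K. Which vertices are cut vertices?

A

Removing A increases the component count from 1 to 2, so A is a cut vertex.
By contrast removing M leaves 1 component; it is not a cut vertex. No other vertex is a cut vertex either.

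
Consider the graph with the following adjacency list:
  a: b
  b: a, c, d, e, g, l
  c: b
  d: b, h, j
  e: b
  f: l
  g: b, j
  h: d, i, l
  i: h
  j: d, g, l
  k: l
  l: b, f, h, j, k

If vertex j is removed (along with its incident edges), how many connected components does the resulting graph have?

1

With j gone, the remaining components are: {a, b, c, d, e, f, g, h, i, k, l}.
That is 1 component.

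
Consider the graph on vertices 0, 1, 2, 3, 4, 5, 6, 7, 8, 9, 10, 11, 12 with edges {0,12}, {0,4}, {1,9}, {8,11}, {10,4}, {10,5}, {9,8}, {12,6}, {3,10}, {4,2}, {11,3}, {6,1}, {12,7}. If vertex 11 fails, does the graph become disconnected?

No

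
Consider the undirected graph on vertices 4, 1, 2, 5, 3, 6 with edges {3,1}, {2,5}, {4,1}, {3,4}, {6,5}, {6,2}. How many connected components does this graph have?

Starting from 2 we can reach 2, 5, 6. That is one component of size 3.
Starting from 1 we can reach 1, 3, 4. That is one component of size 3.
Total: 2 components.

2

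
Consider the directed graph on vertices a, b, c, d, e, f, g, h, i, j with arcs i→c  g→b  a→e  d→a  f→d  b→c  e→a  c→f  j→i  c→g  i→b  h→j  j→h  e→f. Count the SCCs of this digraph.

{a, d, e, f} are all mutually reachable — one SCC of size 4.
{b, c, g} are all mutually reachable — one SCC of size 3.
{h, j} are all mutually reachable — one SCC of size 2.
{i} is an SCC by itself.
That gives 4 strongly connected components.

4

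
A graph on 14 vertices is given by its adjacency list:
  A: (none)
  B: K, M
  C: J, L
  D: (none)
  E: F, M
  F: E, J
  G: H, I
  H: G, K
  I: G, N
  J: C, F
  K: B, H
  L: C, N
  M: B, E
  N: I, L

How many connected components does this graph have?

3

A is isolated — a component by itself.
D is isolated — a component by itself.
Starting from B we can reach B, C, E, F, G, H, I, J, K, L, M, N. That is one component of size 12.
Total: 3 components.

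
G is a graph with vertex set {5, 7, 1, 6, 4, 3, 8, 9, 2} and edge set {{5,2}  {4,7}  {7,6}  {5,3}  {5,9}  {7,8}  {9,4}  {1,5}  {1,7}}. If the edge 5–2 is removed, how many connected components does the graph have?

2

Before removal there is 1 component.
5–2 is a bridge — removing it separates 5's side from 2's side.
After removal: 2 components.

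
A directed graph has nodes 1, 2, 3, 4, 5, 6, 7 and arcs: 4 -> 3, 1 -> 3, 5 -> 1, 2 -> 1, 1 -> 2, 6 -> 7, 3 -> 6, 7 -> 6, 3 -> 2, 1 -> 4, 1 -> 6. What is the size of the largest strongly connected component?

4

{1, 2, 3, 4} are all mutually reachable — one SCC of size 4.
{6, 7} are all mutually reachable — one SCC of size 2.
{5} is an SCC by itself.
The largest has 4 vertices.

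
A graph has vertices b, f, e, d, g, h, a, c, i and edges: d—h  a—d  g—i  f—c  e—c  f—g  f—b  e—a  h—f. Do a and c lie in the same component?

From a we can reach a, b, c, d, e, f, g, h, i, which includes c.

Yes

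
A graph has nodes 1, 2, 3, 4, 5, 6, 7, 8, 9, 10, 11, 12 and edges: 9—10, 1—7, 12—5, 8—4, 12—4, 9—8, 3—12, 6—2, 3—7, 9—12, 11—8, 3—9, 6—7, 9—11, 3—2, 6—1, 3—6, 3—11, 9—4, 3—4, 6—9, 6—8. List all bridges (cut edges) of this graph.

The edges on the cycle 3-6-2-3 are not bridges since each lies on that cycle.
But removing 5—12 disconnects 5 from 12; removing 9—10 disconnects 9 from 10 — these are bridges.

10-9, 12-5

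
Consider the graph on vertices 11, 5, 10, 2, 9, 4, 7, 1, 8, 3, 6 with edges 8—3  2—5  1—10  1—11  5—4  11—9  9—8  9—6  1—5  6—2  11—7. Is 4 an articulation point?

Deleting 4 leaves 1 component (was 1), so 4 is not a cut vertex.

No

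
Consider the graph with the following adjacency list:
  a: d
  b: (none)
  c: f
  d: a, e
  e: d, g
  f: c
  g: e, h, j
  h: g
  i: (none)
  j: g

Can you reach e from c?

No

The component containing c is {c, f}, and e is not in it.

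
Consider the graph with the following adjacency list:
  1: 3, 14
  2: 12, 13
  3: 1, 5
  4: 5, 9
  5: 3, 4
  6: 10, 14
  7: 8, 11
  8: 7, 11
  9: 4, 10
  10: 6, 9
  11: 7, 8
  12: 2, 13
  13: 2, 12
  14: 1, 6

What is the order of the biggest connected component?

8

Starting from 7 we can reach 7, 8, 11. That is one component of size 3.
Starting from 2 we can reach 2, 12, 13. That is one component of size 3.
Starting from 1 we can reach 1, 3, 4, 5, 6, 9, 10, 14. That is one component of size 8.
The largest has 8 vertices.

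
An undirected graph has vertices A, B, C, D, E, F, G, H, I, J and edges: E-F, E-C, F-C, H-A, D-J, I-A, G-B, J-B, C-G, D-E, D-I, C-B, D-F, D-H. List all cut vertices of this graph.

Removing D increases the component count from 1 to 2, so D is a cut vertex.
By contrast removing A leaves 1 component; it is not a cut vertex. No other vertex is a cut vertex either.

D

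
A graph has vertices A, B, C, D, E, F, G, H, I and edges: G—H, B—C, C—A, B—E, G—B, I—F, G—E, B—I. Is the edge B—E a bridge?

No

After removing B—E, the path B-G-E still connects them, so the edge is not a bridge.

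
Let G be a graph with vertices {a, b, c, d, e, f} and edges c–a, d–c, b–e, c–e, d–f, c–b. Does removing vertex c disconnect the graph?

Deleting c raises the number of components from 1 to 3, so c is a cut vertex.

Yes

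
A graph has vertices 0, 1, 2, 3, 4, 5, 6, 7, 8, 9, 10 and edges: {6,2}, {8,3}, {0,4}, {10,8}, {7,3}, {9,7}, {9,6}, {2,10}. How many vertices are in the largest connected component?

7

1 is isolated — a component by itself.
5 is isolated — a component by itself.
Starting from 0 we can reach 0, 4. That is one component of size 2.
Starting from 2 we can reach 2, 3, 6, 7, 8, 9, 10. That is one component of size 7.
The largest has 7 vertices.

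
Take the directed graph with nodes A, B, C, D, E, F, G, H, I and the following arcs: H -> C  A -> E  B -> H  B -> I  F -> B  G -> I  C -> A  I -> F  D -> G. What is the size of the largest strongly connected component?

{B, F, I} are all mutually reachable — one SCC of size 3.
{C} is an SCC by itself.
{G} is an SCC by itself.
{H} is an SCC by itself.
{A} is an SCC by itself.
(and 2 more singleton SCCs)
The largest has 3 vertices.

3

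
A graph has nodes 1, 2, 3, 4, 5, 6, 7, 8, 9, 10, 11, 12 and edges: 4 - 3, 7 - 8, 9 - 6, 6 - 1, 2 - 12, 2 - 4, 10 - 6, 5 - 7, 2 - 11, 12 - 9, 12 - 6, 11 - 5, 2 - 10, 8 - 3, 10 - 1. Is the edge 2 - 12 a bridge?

No

After removing 2 - 12, the path 2-10-6-12 still connects them, so the edge is not a bridge.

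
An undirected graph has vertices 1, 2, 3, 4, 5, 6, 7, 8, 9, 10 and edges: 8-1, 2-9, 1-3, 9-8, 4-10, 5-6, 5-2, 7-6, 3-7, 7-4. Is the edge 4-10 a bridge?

Removing 4-10 leaves no path between 4 and 10: the component count goes from 1 to 2. So it is a bridge.

Yes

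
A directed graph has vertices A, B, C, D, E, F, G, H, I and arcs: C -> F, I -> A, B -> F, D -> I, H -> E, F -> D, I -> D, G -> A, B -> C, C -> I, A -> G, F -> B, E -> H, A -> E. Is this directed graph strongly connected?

No

There is no directed path from I to F, so the graph is not strongly connected.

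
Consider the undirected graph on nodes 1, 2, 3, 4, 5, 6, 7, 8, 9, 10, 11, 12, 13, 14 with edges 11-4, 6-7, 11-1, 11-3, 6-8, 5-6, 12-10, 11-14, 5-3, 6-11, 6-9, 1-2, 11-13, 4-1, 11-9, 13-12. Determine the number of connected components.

1

Starting from 1 we can reach 1, 2, 3, 4, 5, 6, 7, 8, 9, 10, 11, 12, 13, 14. That is one component of size 14.
Total: 1 component.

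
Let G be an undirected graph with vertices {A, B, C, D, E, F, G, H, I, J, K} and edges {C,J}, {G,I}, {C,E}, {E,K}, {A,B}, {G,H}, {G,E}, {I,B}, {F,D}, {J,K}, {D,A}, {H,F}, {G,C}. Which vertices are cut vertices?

G

Removing G increases the component count from 1 to 2, so G is a cut vertex.
By contrast removing E leaves 1 component; it is not a cut vertex. No other vertex is a cut vertex either.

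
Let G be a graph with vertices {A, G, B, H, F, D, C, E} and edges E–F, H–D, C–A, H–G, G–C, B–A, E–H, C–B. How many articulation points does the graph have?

4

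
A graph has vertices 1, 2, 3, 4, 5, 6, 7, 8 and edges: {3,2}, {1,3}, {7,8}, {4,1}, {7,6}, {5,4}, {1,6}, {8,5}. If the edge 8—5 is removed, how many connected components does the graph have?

8 and 5 are still connected via 8-7-6-1-4-5, so the component count stays at 1.

1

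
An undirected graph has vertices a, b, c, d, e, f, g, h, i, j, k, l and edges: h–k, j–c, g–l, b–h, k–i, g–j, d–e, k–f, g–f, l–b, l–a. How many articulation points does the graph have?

4

Removing g increases the component count from 2 to 3, so g is a cut vertex.
Removing j increases the component count from 2 to 3, so j is a cut vertex.
Removing k increases the component count from 2 to 3, so k is a cut vertex.
Likewise l is a cut vertex.
By contrast removing f leaves 2 components; it is not a cut vertex. No other vertex is a cut vertex either.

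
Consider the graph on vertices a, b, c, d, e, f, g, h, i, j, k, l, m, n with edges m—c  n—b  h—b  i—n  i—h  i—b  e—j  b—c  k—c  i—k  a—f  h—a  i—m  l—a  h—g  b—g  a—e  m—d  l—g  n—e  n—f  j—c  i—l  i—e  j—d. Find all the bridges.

The edges on the cycle i-m-d-j-e-n-i are not bridges since each lies on that cycle.
Every edge lies on some cycle, so there are no bridges.

none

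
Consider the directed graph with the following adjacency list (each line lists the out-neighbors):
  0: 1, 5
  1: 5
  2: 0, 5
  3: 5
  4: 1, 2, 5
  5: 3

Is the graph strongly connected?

No

There is no directed path from 0 to 4, so the graph is not strongly connected.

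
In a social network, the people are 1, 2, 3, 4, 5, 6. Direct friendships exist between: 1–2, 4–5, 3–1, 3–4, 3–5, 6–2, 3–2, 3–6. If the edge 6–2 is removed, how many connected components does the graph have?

1

6 and 2 are still connected via 6-3-2, so the component count stays at 1.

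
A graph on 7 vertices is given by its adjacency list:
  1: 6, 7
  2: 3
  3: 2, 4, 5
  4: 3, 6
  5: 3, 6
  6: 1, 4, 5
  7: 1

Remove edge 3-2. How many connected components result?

Before removal there is 1 component.
3-2 is a bridge — removing it separates 3's side from 2's side.
After removal: 2 components.

2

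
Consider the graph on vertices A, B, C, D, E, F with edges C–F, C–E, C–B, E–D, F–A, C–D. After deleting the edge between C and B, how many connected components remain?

Before removal there is 1 component.
C–B is a bridge — removing it separates C's side from B's side.
After removal: 2 components.

2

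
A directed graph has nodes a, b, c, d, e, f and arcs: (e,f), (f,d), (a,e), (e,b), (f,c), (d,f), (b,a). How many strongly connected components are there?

3

{a, b, e} are all mutually reachable — one SCC of size 3.
{d, f} are all mutually reachable — one SCC of size 2.
{c} is an SCC by itself.
That gives 3 strongly connected components.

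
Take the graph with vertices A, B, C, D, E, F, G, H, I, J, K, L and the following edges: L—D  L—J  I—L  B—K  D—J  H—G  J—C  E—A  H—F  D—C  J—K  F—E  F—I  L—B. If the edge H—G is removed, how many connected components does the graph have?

2

Before removal there is 1 component.
H—G is a bridge — removing it separates H's side from G's side.
After removal: 2 components.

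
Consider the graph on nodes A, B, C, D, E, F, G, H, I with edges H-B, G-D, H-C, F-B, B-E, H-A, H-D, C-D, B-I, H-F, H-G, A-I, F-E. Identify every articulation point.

H

Removing H increases the component count from 1 to 2, so H is a cut vertex.
By contrast removing D leaves 1 component; it is not a cut vertex. No other vertex is a cut vertex either.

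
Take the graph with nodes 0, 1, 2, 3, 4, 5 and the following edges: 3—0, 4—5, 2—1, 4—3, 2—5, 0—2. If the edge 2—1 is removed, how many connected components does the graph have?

2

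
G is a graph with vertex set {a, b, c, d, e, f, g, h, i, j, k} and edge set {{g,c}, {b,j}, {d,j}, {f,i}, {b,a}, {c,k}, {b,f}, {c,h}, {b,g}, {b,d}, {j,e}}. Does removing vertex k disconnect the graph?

Deleting k leaves 1 component (was 1), so k is not a cut vertex.

No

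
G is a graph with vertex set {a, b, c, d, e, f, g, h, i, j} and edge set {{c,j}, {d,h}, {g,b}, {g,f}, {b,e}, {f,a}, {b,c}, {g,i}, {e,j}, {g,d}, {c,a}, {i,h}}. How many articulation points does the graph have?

1

Removing g increases the component count from 1 to 2, so g is a cut vertex.
By contrast removing e leaves 1 component; it is not a cut vertex. No other vertex is a cut vertex either.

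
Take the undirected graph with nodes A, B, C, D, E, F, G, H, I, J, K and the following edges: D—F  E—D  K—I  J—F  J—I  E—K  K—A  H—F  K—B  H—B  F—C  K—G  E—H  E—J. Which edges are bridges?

The edges on the cycle E-H-B-K-E are not bridges since each lies on that cycle.
But removing G—K disconnects G from K; removing A—K disconnects A from K; removing C—F disconnects C from F — these are bridges.

A-K, C-F, G-K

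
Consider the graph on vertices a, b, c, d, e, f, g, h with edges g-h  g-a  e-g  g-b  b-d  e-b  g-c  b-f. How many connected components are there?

Starting from a we can reach a, b, c, d, e, f, g, h. That is one component of size 8.
Total: 1 component.

1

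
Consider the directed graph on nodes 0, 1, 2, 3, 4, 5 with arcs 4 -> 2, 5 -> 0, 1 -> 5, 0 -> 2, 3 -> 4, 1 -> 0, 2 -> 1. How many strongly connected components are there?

3

{0, 1, 2, 5} are all mutually reachable — one SCC of size 4.
{3} is an SCC by itself.
{4} is an SCC by itself.
That gives 3 strongly connected components.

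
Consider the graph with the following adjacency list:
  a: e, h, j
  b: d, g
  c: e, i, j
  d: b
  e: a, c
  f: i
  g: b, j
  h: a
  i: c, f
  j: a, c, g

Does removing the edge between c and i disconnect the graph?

Yes

Removing c-i leaves no path between c and i: the component count goes from 1 to 2. So it is a bridge.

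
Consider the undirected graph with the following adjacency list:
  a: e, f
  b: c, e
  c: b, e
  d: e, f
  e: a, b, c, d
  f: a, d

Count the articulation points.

1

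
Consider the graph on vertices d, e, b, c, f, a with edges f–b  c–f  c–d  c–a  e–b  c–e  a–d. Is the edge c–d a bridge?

After removing c–d, the path c-a-d still connects them, so the edge is not a bridge.

No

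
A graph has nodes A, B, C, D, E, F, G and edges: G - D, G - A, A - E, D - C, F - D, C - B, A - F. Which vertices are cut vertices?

A, C, D

Removing A increases the component count from 1 to 2, so A is a cut vertex.
Removing C increases the component count from 1 to 2, so C is a cut vertex.
Removing D increases the component count from 1 to 2, so D is a cut vertex.
By contrast removing E leaves 1 component; it is not a cut vertex. No other vertex is a cut vertex either.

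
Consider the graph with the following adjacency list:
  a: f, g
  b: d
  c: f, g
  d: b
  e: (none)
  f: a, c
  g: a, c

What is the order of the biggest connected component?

e is isolated — a component by itself.
Starting from b we can reach b, d. That is one component of size 2.
Starting from a we can reach a, c, f, g. That is one component of size 4.
The largest has 4 vertices.

4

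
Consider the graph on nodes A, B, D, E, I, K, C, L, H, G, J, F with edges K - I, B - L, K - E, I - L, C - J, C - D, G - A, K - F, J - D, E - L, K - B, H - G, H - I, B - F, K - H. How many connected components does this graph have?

2

Starting from C we can reach C, D, J. That is one component of size 3.
Starting from A we can reach A, B, E, F, G, H, I, K, L. That is one component of size 9.
Total: 2 components.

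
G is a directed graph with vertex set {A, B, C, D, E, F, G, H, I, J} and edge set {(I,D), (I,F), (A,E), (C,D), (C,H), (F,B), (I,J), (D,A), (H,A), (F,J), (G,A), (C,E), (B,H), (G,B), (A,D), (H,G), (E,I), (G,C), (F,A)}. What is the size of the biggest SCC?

{A, B, C, D, E, F, G, H, I} are all mutually reachable — one SCC of size 9.
{J} is an SCC by itself.
The largest has 9 vertices.

9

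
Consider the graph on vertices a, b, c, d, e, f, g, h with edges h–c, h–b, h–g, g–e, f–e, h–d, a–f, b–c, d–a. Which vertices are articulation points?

h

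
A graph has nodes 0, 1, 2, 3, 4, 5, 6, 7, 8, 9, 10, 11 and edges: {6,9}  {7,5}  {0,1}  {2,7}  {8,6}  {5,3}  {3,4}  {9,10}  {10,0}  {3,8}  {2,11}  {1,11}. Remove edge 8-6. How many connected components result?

1

8 and 6 are still connected via 8-3-5-7-2-11-1-0-10-9-6, so the component count stays at 1.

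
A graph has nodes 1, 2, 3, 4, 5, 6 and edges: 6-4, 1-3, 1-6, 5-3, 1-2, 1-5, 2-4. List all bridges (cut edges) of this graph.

none

The edges on the cycle 1-5-3-1 are not bridges since each lies on that cycle.
Every edge lies on some cycle, so there are no bridges.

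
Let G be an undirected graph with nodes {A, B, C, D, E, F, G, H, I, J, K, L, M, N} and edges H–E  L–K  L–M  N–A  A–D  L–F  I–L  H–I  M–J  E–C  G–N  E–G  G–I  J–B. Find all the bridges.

A-D, A-N, B-J, C-E, F-L, G-N, I-L, J-M, K-L, L-M

The edges on the cycle H-E-G-I-H are not bridges since each lies on that cycle.
But removing I–L disconnects I from L; removing G–N disconnects G from N; removing L–M disconnects L from M; removing L–K disconnects L from K — these are bridges.
In total 10 edges are bridges.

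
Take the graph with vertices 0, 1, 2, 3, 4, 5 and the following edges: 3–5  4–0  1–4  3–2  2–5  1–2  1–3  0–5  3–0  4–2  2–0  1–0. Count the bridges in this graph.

0

The edges on the cycle 1-4-2-3-1 are not bridges since each lies on that cycle.
Every edge lies on some cycle, so there are no bridges.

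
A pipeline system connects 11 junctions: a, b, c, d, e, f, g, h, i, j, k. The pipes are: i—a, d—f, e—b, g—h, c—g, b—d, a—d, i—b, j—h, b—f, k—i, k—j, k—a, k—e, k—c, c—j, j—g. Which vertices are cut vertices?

Removing k increases the component count from 1 to 2, so k is a cut vertex.
By contrast removing d leaves 1 component; it is not a cut vertex. No other vertex is a cut vertex either.

k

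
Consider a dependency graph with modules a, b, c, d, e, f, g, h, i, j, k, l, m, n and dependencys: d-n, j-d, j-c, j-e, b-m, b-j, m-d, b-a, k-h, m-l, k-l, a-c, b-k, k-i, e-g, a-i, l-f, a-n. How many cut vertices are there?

4

Removing e increases the component count from 1 to 2, so e is a cut vertex.
Removing j increases the component count from 1 to 2, so j is a cut vertex.
Removing k increases the component count from 1 to 2, so k is a cut vertex.
Likewise l is a cut vertex.
By contrast removing b leaves 1 component; it is not a cut vertex. No other vertex is a cut vertex either.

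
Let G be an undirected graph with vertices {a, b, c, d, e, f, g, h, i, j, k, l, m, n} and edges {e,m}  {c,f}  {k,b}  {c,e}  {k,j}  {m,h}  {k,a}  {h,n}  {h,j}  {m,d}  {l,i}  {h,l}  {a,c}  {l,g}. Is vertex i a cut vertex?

No

Deleting i leaves 1 component (was 1), so i is not a cut vertex.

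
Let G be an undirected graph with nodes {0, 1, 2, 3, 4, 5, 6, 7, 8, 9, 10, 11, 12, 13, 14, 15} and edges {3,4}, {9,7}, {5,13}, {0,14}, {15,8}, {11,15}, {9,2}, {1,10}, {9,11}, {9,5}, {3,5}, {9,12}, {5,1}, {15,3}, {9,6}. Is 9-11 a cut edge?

No

After removing 9-11, the path 9-5-3-15-11 still connects them, so the edge is not a bridge.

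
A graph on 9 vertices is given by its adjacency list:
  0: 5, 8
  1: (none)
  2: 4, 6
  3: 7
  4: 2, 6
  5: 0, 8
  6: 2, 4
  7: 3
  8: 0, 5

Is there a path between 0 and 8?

From 0 we can reach 0, 5, 8, which includes 8.

Yes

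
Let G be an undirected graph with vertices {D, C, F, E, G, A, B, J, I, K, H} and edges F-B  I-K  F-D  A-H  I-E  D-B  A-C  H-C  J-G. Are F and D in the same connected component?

From F we can reach B, D, F, which includes D.

Yes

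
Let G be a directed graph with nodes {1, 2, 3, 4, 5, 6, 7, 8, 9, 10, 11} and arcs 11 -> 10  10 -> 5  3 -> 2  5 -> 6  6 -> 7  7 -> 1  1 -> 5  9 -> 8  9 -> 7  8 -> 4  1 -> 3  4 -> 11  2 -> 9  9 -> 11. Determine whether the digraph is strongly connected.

Yes

From 7 we can reach every vertex (1, 2, 3, 4, 5, 6, 7, 8, 9, 10, 11), and every vertex can reach 7 (1, 2, 3, 4, 5, 6, 7, 8, 9, 10, 11). So the whole graph is one strongly connected component.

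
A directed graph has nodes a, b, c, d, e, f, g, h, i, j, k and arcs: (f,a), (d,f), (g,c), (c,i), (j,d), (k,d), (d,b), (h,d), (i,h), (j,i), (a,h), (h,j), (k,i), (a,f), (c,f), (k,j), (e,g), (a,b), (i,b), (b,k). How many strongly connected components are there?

4

{a, b, d, f, h, i, j, k} are all mutually reachable — one SCC of size 8.
{e} is an SCC by itself.
{g} is an SCC by itself.
{c} is an SCC by itself.
That gives 4 strongly connected components.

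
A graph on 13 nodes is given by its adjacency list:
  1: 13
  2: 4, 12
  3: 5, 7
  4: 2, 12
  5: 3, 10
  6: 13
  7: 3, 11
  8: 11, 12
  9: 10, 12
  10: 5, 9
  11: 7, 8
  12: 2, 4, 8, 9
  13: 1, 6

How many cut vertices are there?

Removing 12 increases the component count from 2 to 3, so 12 is a cut vertex.
Removing 13 increases the component count from 2 to 3, so 13 is a cut vertex.
By contrast removing 3 leaves 2 components; it is not a cut vertex. No other vertex is a cut vertex either.

2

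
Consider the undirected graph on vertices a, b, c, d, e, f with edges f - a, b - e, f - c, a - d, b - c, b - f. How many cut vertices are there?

Removing a increases the component count from 1 to 2, so a is a cut vertex.
Removing b increases the component count from 1 to 2, so b is a cut vertex.
Removing f increases the component count from 1 to 2, so f is a cut vertex.
By contrast removing c leaves 1 component; it is not a cut vertex. No other vertex is a cut vertex either.

3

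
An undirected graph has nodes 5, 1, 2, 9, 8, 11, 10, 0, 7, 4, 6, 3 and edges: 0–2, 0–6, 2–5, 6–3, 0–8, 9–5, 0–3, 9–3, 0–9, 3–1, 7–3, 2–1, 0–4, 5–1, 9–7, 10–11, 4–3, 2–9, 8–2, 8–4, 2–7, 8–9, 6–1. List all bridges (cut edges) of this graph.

10-11

The edges on the cycle 0-8-4-0 are not bridges since each lies on that cycle.
But removing 10–11 disconnects 10 from 11 — this is a bridge.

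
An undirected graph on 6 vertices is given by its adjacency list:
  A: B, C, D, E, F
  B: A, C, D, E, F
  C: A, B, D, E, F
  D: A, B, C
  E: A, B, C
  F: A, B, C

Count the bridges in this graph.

The edges on the cycle C-F-A-D-C are not bridges since each lies on that cycle.
Every edge lies on some cycle, so there are no bridges.

0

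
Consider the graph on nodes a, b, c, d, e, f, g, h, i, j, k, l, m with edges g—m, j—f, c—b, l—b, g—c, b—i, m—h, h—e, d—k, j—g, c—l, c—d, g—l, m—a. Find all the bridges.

a-m, b-i, c-d, d-k, e-h, f-j, g-j, g-m, h-m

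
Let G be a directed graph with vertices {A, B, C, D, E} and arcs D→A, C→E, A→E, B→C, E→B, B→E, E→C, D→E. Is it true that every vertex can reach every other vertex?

No

There is no directed path from C to D, so the graph is not strongly connected.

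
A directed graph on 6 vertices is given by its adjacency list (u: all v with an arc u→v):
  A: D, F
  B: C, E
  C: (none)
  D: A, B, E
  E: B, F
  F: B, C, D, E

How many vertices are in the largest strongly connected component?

5

{A, B, D, E, F} are all mutually reachable — one SCC of size 5.
{C} is an SCC by itself.
The largest has 5 vertices.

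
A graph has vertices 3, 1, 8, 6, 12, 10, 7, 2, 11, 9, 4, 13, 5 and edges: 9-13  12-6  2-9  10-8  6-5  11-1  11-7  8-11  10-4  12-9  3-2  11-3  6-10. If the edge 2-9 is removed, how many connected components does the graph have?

1

2 and 9 are still connected via 2-3-11-8-10-6-12-9, so the component count stays at 1.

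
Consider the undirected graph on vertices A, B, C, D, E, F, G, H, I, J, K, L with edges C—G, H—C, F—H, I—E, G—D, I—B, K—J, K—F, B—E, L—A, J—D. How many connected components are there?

Starting from A we can reach A, L. That is one component of size 2.
Starting from B we can reach B, E, I. That is one component of size 3.
Starting from C we can reach C, D, F, G, H, J, K. That is one component of size 7.
Total: 3 components.

3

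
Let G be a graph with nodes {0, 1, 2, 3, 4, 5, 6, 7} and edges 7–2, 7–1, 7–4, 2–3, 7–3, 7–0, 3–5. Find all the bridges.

0-7, 1-7, 3-5, 4-7

The edges on the cycle 7-2-3-7 are not bridges since each lies on that cycle.
But removing 3–5 disconnects 3 from 5; removing 7–0 disconnects 7 from 0; removing 7–1 disconnects 7 from 1; removing 7–4 disconnects 7 from 4 — these are bridges.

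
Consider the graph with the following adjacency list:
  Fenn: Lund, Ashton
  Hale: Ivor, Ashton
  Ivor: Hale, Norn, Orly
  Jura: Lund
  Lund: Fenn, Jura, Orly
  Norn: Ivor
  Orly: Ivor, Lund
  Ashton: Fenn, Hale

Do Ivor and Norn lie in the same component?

Yes

From Ivor we can reach Fenn, Hale, Ivor, Jura, Lund, Norn, Orly, Ashton, which includes Norn.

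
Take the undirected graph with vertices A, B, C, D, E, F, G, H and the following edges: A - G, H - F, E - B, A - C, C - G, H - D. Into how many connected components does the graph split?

Starting from B we can reach B, E. That is one component of size 2.
Starting from D we can reach D, F, H. That is one component of size 3.
Starting from A we can reach A, C, G. That is one component of size 3.
Total: 3 components.

3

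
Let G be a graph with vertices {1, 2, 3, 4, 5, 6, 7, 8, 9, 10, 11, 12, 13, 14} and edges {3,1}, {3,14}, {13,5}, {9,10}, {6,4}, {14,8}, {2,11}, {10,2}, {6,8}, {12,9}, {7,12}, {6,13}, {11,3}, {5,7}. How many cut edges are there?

The edges on the cycle 6-13-5-7-12-9-10-2-11-3-14-8-6 are not bridges since each lies on that cycle.
But removing 6 - 4 disconnects 6 from 4; removing 3 - 1 disconnects 3 from 1 — these are bridges.
That makes 2 bridges.

2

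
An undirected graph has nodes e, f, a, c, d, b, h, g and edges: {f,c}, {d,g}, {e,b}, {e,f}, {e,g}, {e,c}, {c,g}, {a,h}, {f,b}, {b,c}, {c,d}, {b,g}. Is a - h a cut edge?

Removing a - h leaves no path between a and h: the component count goes from 2 to 3. So it is a bridge.

Yes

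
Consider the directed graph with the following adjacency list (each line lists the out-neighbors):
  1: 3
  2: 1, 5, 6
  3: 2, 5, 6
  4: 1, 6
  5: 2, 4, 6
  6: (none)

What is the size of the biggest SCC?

5

{1, 2, 3, 4, 5} are all mutually reachable — one SCC of size 5.
{6} is an SCC by itself.
The largest has 5 vertices.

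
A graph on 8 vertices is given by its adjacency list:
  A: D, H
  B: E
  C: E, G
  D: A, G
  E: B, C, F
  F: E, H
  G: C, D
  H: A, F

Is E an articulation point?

Deleting E raises the number of components from 1 to 2, so E is a cut vertex.

Yes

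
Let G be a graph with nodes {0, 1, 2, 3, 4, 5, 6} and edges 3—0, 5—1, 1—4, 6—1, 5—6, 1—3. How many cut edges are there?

The edges on the cycle 5-6-1-5 are not bridges since each lies on that cycle.
But removing 1—4 disconnects 1 from 4; removing 1—3 disconnects 1 from 3; removing 3—0 disconnects 3 from 0 — these are bridges.
That makes 3 bridges.

3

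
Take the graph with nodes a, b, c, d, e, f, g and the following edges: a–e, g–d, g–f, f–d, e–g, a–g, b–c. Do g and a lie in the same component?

Yes

From g we can reach a, d, e, f, g, which includes a.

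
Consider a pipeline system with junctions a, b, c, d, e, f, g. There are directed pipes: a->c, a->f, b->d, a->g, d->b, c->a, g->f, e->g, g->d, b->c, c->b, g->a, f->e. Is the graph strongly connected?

Yes

From f we can reach every vertex (a, b, c, d, e, f, g), and every vertex can reach f (a, b, c, d, e, f, g). So the whole graph is one strongly connected component.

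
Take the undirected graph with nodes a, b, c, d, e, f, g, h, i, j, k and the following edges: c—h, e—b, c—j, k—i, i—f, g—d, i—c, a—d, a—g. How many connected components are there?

Starting from b we can reach b, e. That is one component of size 2.
Starting from a we can reach a, d, g. That is one component of size 3.
Starting from c we can reach c, f, h, i, j, k. That is one component of size 6.
Total: 3 components.

3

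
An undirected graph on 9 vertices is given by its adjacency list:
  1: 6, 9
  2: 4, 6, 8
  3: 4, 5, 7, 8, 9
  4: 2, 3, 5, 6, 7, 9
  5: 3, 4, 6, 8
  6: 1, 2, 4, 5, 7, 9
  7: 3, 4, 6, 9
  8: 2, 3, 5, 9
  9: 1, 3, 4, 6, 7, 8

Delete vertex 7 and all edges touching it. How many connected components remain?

1

With 7 gone, the remaining components are: {1, 2, 3, 4, 5, 6, 8, 9}.
That is 1 component.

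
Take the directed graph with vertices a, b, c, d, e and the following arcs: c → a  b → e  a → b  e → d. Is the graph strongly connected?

No

There is no directed path from d to c, so the graph is not strongly connected.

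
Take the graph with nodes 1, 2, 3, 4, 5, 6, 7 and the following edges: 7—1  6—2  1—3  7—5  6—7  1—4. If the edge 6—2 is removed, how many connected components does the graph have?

2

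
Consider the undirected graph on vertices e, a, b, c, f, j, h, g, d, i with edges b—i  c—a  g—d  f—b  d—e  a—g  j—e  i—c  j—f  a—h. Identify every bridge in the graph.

The edges on the cycle j-f-b-i-c-a-g-d-e-j are not bridges since each lies on that cycle.
But removing h—a disconnects h from a — this is a bridge.

a-h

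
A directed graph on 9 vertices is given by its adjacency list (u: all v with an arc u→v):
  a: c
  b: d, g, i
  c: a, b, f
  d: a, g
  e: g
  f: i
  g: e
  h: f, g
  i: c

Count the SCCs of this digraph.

3

{a, b, c, d, f, i} are all mutually reachable — one SCC of size 6.
{e, g} are all mutually reachable — one SCC of size 2.
{h} is an SCC by itself.
That gives 3 strongly connected components.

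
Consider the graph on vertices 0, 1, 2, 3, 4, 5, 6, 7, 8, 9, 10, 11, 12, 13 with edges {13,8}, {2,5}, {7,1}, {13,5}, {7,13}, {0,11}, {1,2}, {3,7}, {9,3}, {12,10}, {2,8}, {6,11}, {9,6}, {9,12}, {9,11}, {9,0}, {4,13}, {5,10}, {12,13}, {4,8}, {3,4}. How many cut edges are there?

0

The edges on the cycle 9-6-11-9 are not bridges since each lies on that cycle.
Every edge lies on some cycle, so there are no bridges.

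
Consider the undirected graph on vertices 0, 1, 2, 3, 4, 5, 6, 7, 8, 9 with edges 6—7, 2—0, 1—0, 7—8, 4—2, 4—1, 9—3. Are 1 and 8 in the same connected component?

The component containing 1 is {0, 1, 2, 4}, and 8 is not in it.

No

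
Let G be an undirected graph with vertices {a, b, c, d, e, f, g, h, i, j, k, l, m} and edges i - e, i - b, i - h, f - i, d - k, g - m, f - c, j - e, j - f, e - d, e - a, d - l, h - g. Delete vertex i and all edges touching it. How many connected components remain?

With i gone, the remaining components are: {b}; {g, h, m}; {a, c, d, e, f, j, k, l}.
That is 3 components.

3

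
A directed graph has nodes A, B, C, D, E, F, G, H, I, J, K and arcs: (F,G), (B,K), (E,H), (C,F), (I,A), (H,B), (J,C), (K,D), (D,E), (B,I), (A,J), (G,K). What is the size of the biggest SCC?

{A, B, C, D, E, F, G, H, I, J, K} are all mutually reachable — one SCC of size 11.
The largest has 11 vertices.

11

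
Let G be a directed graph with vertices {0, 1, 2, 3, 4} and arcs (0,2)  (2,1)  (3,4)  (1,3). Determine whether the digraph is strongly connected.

There is no directed path from 4 to 2, so the graph is not strongly connected.

No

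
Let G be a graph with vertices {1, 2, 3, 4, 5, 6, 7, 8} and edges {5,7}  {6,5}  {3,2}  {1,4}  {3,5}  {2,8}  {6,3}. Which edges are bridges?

The edges on the cycle 6-3-5-6 are not bridges since each lies on that cycle.
But removing 2 - 8 disconnects 2 from 8; removing 1 - 4 disconnects 1 from 4; removing 3 - 2 disconnects 3 from 2; removing 5 - 7 disconnects 5 from 7 — these are bridges.

1-4, 2-3, 2-8, 5-7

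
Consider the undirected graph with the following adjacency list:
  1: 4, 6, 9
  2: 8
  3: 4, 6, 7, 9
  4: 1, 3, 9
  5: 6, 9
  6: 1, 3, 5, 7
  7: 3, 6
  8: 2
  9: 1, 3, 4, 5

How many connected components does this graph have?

Starting from 2 we can reach 2, 8. That is one component of size 2.
Starting from 1 we can reach 1, 3, 4, 5, 6, 7, 9. That is one component of size 7.
Total: 2 components.

2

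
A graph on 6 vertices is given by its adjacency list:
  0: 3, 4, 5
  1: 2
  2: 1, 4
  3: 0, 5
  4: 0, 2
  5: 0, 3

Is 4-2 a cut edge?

Yes

Removing 4-2 leaves no path between 4 and 2: the component count goes from 1 to 2. So it is a bridge.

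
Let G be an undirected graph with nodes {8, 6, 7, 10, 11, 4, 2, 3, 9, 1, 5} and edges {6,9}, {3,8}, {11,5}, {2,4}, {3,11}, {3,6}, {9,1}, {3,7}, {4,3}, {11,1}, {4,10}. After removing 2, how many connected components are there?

1

With 2 gone, the remaining components are: {1, 3, 4, 5, 6, 7, 8, 9, 10, 11}.
That is 1 component.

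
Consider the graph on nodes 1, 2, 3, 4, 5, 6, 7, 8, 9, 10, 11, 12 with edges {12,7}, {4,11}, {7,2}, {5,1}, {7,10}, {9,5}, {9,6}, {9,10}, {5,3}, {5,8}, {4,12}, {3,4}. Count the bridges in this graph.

5

The edges on the cycle 9-5-3-4-12-7-10-9 are not bridges since each lies on that cycle.
But removing 5-1 disconnects 5 from 1; removing 9-6 disconnects 9 from 6; removing 5-8 disconnects 5 from 8; removing 11-4 disconnects 11 from 4 — these are bridges.
In total 5 edges are bridges.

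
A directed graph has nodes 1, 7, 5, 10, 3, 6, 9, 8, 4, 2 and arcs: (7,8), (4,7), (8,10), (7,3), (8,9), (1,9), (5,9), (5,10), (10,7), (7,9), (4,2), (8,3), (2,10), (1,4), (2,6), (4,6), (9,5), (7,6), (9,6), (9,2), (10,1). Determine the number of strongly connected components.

3

{1, 2, 4, 5, 7, 8, 9, 10} are all mutually reachable — one SCC of size 8.
{3} is an SCC by itself.
{6} is an SCC by itself.
That gives 3 strongly connected components.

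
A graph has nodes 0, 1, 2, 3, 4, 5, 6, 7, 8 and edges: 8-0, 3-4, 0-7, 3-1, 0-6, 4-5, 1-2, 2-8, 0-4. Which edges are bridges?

The edges on the cycle 3-1-2-8-0-4-3 are not bridges since each lies on that cycle.
But removing 4-5 disconnects 4 from 5; removing 6-0 disconnects 6 from 0; removing 0-7 disconnects 0 from 7 — these are bridges.

0-6, 0-7, 4-5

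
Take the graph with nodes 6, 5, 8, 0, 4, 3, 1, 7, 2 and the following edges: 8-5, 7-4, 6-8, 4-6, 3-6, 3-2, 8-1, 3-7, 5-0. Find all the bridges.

0-5, 1-8, 2-3, 5-8, 6-8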